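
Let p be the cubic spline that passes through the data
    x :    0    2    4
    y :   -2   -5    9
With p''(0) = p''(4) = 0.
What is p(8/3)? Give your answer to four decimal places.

Let σ_i = p''(x_i). Step sizes h_i = 2, 2; slopes of the chords Δ_i = (y_(i+1) - y_i)/h_i = -3/2, 7.
  2·σ_0 + 8·σ_1 + 2·σ_2 = 6(Δ_1 - Δ_0) = 51
Natural end conditions: σ_0 = σ_2 = 0.
Hence σ_0 = 0, σ_1 = 51/8, σ_2 = 0.
On [2, 4], p(x) = -5 + 11/4·(x - 2) + 51/16·(x - 2)² - 17/32·(x - 2)³.
With (x - 2) = 2/3: p(8/3) = -103/54.

-1.9074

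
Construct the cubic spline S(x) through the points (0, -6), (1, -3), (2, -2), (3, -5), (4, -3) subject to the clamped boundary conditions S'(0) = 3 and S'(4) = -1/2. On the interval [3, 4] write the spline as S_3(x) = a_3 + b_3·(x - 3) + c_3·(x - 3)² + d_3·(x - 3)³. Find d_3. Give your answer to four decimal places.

Write M_i for S''(x_i). With h_i = 1, 1, 1, 1 and divided differences Δ_i = 3, 1, -3, 2, the continuity of S' gives the tridiagonal system
  1·M_0 + 4·M_1 + 1·M_2 = 6(Δ_1 - Δ_0) = -12
  1·M_1 + 4·M_2 + 1·M_3 = 6(Δ_2 - Δ_1) = -24
  1·M_2 + 4·M_3 + 1·M_4 = 6(Δ_3 - Δ_2) = 30
Clamped end conditions give two more equations: 2h_0·M_0 + h_0·M_1 = 6(Δ_0 - S'(0)) = 0 and h_3·M_3 + 2h_3·M_4 = 6(S'(4) - Δ_3) = -15.
Forward elimination and back-substitution give M_0 = 23/56, M_1 = -23/28, M_2 = -73/8, M_3 = 373/28, M_4 = -793/56.
On [3, 4], with S_3(x) = a_3 + b_3·(x - 3) + c_3·(x - 3)² + d_3·(x - 3)³: c_3 = M_3/2 = 373/56, d_3 = (M_4 - M_3)/(6h_3) = -513/112, b_3 = Δ_3 - h_3(2M_3 + M_4)/6 = -9/112.

-4.5804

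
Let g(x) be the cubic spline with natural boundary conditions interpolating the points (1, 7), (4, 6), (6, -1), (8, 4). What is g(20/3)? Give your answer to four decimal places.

-0.6264

Write m_i for g''(x_i). With h_i = 3, 2, 2 and divided differences Δ_i = -1/3, -7/2, 5/2, the continuity of g' gives the tridiagonal system
  3·m_0 + 10·m_1 + 2·m_2 = 6(Δ_1 - Δ_0) = -19
  2·m_1 + 8·m_2 + 2·m_3 = 6(Δ_2 - Δ_1) = 36
Natural end conditions: m_0 = m_3 = 0.
Solving the tridiagonal system: m_0 = 0, m_1 = -56/19, m_2 = 199/38, m_3 = 0.
On [6, 8], g(x) = -1 - 113/114·(x - 6) + 199/76·(x - 6)² - 199/456·(x - 6)³.
With (x - 6) = 2/3: g(20/3) = -964/1539.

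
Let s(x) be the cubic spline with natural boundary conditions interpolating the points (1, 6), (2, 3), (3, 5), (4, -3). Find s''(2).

Write M_i for s''(x_i). With h_i = 1, 1, 1 and divided differences Δ_i = -3, 2, -8, the continuity of s' gives the tridiagonal system
  1·M_0 + 4·M_1 + 1·M_2 = 6(Δ_1 - Δ_0) = 30
  1·M_1 + 4·M_2 + 1·M_3 = 6(Δ_2 - Δ_1) = -60
Natural end conditions: M_0 = M_3 = 0.
Solving: M_0 = 0, M_1 = 12, M_2 = -18, M_3 = 0.

12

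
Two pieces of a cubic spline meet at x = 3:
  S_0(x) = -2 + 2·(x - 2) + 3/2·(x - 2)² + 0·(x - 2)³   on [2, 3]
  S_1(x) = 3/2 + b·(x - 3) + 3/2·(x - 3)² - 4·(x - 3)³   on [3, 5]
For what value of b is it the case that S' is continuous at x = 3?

S_0'(x) = 2 + 3·(x - 2) + 0·(x - 2)², so S_0'(3) = 5. On the right, S_1'(3) = b, so b = 5.

5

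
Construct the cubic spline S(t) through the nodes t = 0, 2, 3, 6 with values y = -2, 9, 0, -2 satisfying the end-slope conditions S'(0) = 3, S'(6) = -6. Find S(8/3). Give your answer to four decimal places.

Write m_i for S''(x_i). With h_i = 2, 1, 3 and divided differences Δ_i = 11/2, -9, -2/3, the continuity of S' gives the tridiagonal system
  2·m_0 + 6·m_1 + 1·m_2 = 6(Δ_1 - Δ_0) = -87
  1·m_1 + 8·m_2 + 3·m_3 = 6(Δ_2 - Δ_1) = 50
Clamped end conditions give two more equations: 2h_0·m_0 + h_0·m_1 = 6(Δ_0 - S'(0)) = 15 and h_2·m_2 + 2h_2·m_3 = 6(S'(6) - Δ_2) = -32.
Solving the tridiagonal system: m_0 = 611/42, m_1 = -907/42, m_2 = 283/21, m_3 = -169/14.
On [2, 3], S(t) = 9 - 85/21·(t - 2) - 907/84·(t - 2)² + 491/84·(t - 2)³.
With (t - 2) = 2/3: S(8/3) = 262/81.

3.2346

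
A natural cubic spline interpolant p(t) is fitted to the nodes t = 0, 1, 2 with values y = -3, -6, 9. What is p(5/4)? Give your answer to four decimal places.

-3.7266

Write σ_i for p''(x_i). With h_i = 1, 1 and divided differences Δ_i = -3, 15, the continuity of p' gives the tridiagonal system
  1·σ_0 + 4·σ_1 + 1·σ_2 = 6(Δ_1 - Δ_0) = 108
Natural end conditions: σ_0 = σ_2 = 0.
Solving the tridiagonal system: σ_0 = 0, σ_1 = 27, σ_2 = 0.
On [1, 2], p(t) = -6 + 6·(t - 1) + 27/2·(t - 1)² - 9/2·(t - 1)³.
With (t - 1) = 1/4: p(5/4) = -477/128.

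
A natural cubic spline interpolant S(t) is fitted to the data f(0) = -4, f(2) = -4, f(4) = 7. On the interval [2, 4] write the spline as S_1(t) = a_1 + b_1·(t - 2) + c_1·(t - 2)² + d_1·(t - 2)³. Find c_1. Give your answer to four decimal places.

2.0625

Let M_i = S''(x_i). Step sizes h_i = 2, 2; slopes of the chords Δ_i = (y_(i+1) - y_i)/h_i = 0, 11/2.
  2·M_0 + 8·M_1 + 2·M_2 = 6(Δ_1 - Δ_0) = 33
Natural end conditions: M_0 = M_2 = 0.
Hence M_0 = 0, M_1 = 33/8, M_2 = 0.
On [2, 4], with S_1(t) = a_1 + b_1·(t - 2) + c_1·(t - 2)² + d_1·(t - 2)³: c_1 = M_1/2 = 33/16, d_1 = (M_2 - M_1)/(6h_1) = -11/32, b_1 = Δ_1 - h_1(2M_1 + M_2)/6 = 11/4.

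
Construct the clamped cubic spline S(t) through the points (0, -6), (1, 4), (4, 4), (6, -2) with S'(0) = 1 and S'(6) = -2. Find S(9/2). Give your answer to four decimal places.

2.0168

Write M_i for S''(x_i). With h_i = 1, 3, 2 and divided differences Δ_i = 10, 0, -3, the continuity of S' gives the tridiagonal system
  1·M_0 + 8·M_1 + 3·M_2 = 6(Δ_1 - Δ_0) = -60
  3·M_1 + 10·M_2 + 2·M_3 = 6(Δ_2 - Δ_1) = -18
Clamped end conditions give two more equations: 2h_0·M_0 + h_0·M_1 = 6(Δ_0 - S'(0)) = 54 and h_2·M_2 + 2h_2·M_3 = 6(S'(6) - Δ_2) = 6.
Forward elimination and back-substitution give M_0 = 431/13, M_1 = -160/13, M_2 = 23/13, M_3 = 8/13.
On [4, 6], S(t) = 4 - 57/13·(t - 4) + 23/26·(t - 4)² - 5/52·(t - 4)³.
With (t - 4) = 1/2: S(9/2) = 839/416.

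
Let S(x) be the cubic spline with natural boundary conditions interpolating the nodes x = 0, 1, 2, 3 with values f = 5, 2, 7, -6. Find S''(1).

20

Write m_i for S''(x_i). With h_i = 1, 1, 1 and divided differences Δ_i = -3, 5, -13, the continuity of S' gives the tridiagonal system
  1·m_0 + 4·m_1 + 1·m_2 = 6(Δ_1 - Δ_0) = 48
  1·m_1 + 4·m_2 + 1·m_3 = 6(Δ_2 - Δ_1) = -108
Natural end conditions: m_0 = m_3 = 0.
Solving the tridiagonal system: m_0 = 0, m_1 = 20, m_2 = -32, m_3 = 0.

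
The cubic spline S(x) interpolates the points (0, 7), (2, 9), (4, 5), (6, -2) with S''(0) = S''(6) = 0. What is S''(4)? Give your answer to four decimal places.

With M_i denoting the second derivative at x_i, h_i = 2, 2, 2, and Δ_i = (y_(i+1) − y_i)/h_i = 1, -2, -7/2:
  2·M_0 + 8·M_1 + 2·M_2 = 6(Δ_1 - Δ_0) = -18
  2·M_1 + 8·M_2 + 2·M_3 = 6(Δ_2 - Δ_1) = -9
Natural end conditions: M_0 = M_3 = 0.
Forward elimination and back-substitution give M_0 = 0, M_1 = -21/10, M_2 = -3/5, M_3 = 0.

-0.6000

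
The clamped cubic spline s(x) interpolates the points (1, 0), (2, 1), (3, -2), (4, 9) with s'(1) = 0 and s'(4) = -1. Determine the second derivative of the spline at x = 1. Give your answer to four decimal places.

12.5333

Let σ_i = s''(x_i). Step sizes h_i = 1, 1, 1; slopes of the chords Δ_i = (y_(i+1) - y_i)/h_i = 1, -3, 11.
  1·σ_0 + 4·σ_1 + 1·σ_2 = 6(Δ_1 - Δ_0) = -24
  1·σ_1 + 4·σ_2 + 1·σ_3 = 6(Δ_2 - Δ_1) = 84
Clamped end conditions give two more equations: 2h_0·σ_0 + h_0·σ_1 = 6(Δ_0 - s'(1)) = 6 and h_2·σ_2 + 2h_2·σ_3 = 6(s'(4) - Δ_2) = -72.
Solving: σ_0 = 188/15, σ_1 = -286/15, σ_2 = 596/15, σ_3 = -838/15.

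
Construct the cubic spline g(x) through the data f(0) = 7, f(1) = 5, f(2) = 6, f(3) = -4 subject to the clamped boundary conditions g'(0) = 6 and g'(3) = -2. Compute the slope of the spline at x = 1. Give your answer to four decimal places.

With m_i denoting the second derivative at x_i, h_i = 1, 1, 1, and Δ_i = (y_(i+1) − y_i)/h_i = -2, 1, -10:
  1·m_0 + 4·m_1 + 1·m_2 = 6(Δ_1 - Δ_0) = 18
  1·m_1 + 4·m_2 + 1·m_3 = 6(Δ_2 - Δ_1) = -66
Clamped end conditions give two more equations: 2h_0·m_0 + h_0·m_1 = 6(Δ_0 - g'(0)) = -48 and h_2·m_2 + 2h_2·m_3 = 6(g'(3) - Δ_2) = 48.
Solving the tridiagonal system: m_0 = -518/15, m_1 = 316/15, m_2 = -476/15, m_3 = 598/15.
On [1, 2], g'(x) = b_1 + 2c_1·(x - 1) + 3d_1·(x - 1)² with b_1 = Δ_1 - h_1(2m_1 + m_2)/6 = -11/15, c_1 = m_1/2 = 158/15, d_1 = (m_2 - m_1)/(6h_1) = -44/5. So g'(1) = -11/15.

-0.7333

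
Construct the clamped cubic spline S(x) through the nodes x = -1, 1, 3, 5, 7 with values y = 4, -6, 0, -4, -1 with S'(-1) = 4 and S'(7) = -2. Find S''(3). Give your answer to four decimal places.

Put σ_i = S'' at the i-th knot. Here h = (2, 2, 2, 2) and Δ = (-5, 3, -2, 3/2), so the interior equations h_(i-1)·σ_(i-1) + 2(h_(i-1)+h_i)·σ_i + h_i·σ_(i+1) = 6(Δ_i − Δ_(i-1)) read
  2·σ_0 + 8·σ_1 + 2·σ_2 = 6(Δ_1 - Δ_0) = 48
  2·σ_1 + 8·σ_2 + 2·σ_3 = 6(Δ_2 - Δ_1) = -30
  2·σ_2 + 8·σ_3 + 2·σ_4 = 6(Δ_3 - Δ_2) = 21
Clamped end conditions give two more equations: 2h_0·σ_0 + h_0·σ_1 = 6(Δ_0 - S'(-1)) = -54 and h_3·σ_3 + 2h_3·σ_4 = 6(S'(7) - Δ_3) = -21.
Solving: σ_0 = -2253/112, σ_1 = 741/56, σ_2 = -141/16, σ_3 = 393/56, σ_4 = -981/112.

-8.8125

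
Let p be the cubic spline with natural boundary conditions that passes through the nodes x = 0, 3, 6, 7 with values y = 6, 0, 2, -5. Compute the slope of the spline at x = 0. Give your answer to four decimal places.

Put M_i = p'' at the i-th knot. Here h = (3, 3, 1) and Δ = (-2, 2/3, -7), so the interior equations h_(i-1)·M_(i-1) + 2(h_(i-1)+h_i)·M_i + h_i·M_(i+1) = 6(Δ_i − Δ_(i-1)) read
  3·M_0 + 12·M_1 + 3·M_2 = 6(Δ_1 - Δ_0) = 16
  3·M_1 + 8·M_2 + 1·M_3 = 6(Δ_2 - Δ_1) = -46
Natural end conditions: M_0 = M_3 = 0.
Solving: M_0 = 0, M_1 = 266/87, M_2 = -200/29, M_3 = 0.
On [0, 3], p'(x) = b_0 + 2c_0·x + 3d_0·x² with b_0 = Δ_0 - h_0(2M_0 + M_1)/6 = -307/87, c_0 = M_0/2 = 0, d_0 = (M_1 - M_0)/(6h_0) = 133/783. So p'(0) = -307/87.

-3.5287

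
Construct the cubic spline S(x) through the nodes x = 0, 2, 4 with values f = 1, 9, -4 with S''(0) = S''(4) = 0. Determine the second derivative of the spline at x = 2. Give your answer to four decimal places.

-7.8750

Let M_i = S''(x_i). Step sizes h_i = 2, 2; slopes of the chords Δ_i = (y_(i+1) - y_i)/h_i = 4, -13/2.
  2·M_0 + 8·M_1 + 2·M_2 = 6(Δ_1 - Δ_0) = -63
Natural end conditions: M_0 = M_2 = 0.
Solving the tridiagonal system: M_0 = 0, M_1 = -63/8, M_2 = 0.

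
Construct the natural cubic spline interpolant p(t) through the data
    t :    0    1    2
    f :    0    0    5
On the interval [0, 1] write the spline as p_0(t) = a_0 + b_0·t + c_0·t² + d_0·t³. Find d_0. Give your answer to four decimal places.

1.2500

With M_i denoting the second derivative at x_i, h_i = 1, 1, and Δ_i = (y_(i+1) − y_i)/h_i = 0, 5:
  1·M_0 + 4·M_1 + 1·M_2 = 6(Δ_1 - Δ_0) = 30
Natural end conditions: M_0 = M_2 = 0.
Forward elimination and back-substitution give M_0 = 0, M_1 = 15/2, M_2 = 0.
On [0, 1], with p_0(t) = a_0 + b_0·t + c_0·t² + d_0·t³: c_0 = M_0/2 = 0, d_0 = (M_1 - M_0)/(6h_0) = 5/4, b_0 = Δ_0 - h_0(2M_0 + M_1)/6 = -5/4.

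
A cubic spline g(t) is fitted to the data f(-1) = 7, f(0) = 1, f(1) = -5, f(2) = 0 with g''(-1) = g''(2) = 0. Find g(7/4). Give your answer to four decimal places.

-1.9375

Write σ_i for g''(x_i). With h_i = 1, 1, 1 and divided differences Δ_i = -6, -6, 5, the continuity of g' gives the tridiagonal system
  1·σ_0 + 4·σ_1 + 1·σ_2 = 6(Δ_1 - Δ_0) = 0
  1·σ_1 + 4·σ_2 + 1·σ_3 = 6(Δ_2 - Δ_1) = 66
Natural end conditions: σ_0 = σ_3 = 0.
Forward elimination and back-substitution give σ_0 = 0, σ_1 = -22/5, σ_2 = 88/5, σ_3 = 0.
On [1, 2], g(t) = -5 - 13/15·(t - 1) + 44/5·(t - 1)² - 44/15·(t - 1)³.
With (t - 1) = 3/4: g(7/4) = -31/16.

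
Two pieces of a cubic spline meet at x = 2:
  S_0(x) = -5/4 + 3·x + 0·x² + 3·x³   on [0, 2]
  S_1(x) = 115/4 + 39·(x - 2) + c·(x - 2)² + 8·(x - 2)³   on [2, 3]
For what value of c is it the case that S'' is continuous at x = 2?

18

S_0''(x) = 0 + 18·x, so S_0''(2) = 36. On the right, S_1''(2) = 2c, so c = 18.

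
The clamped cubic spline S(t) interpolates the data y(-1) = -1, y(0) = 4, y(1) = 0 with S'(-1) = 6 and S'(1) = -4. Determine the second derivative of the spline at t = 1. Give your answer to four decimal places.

Let m_i = S''(x_i). Step sizes h_i = 1, 1; slopes of the chords Δ_i = (y_(i+1) - y_i)/h_i = 5, -4.
  1·m_0 + 4·m_1 + 1·m_2 = 6(Δ_1 - Δ_0) = -54
Clamped end conditions give two more equations: 2h_0·m_0 + h_0·m_1 = 6(Δ_0 - S'(-1)) = -6 and h_1·m_1 + 2h_1·m_2 = 6(S'(1) - Δ_1) = 0.
Forward elimination and back-substitution give m_0 = 11/2, m_1 = -17, m_2 = 17/2.

8.5000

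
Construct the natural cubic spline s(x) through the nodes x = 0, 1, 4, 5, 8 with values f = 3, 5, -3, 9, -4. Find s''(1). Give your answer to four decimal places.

Write M_i for s''(x_i). With h_i = 1, 3, 1, 3 and divided differences Δ_i = 2, -8/3, 12, -13/3, the continuity of s' gives the tridiagonal system
  1·M_0 + 8·M_1 + 3·M_2 = 6(Δ_1 - Δ_0) = -28
  3·M_1 + 8·M_2 + 1·M_3 = 6(Δ_2 - Δ_1) = 88
  1·M_2 + 8·M_3 + 3·M_4 = 6(Δ_3 - Δ_2) = -98
Natural end conditions: M_0 = M_4 = 0.
Solving: M_0 = 0, M_1 = -695/72, M_2 = 443/27, M_3 = -3089/216, M_4 = 0.

-9.6528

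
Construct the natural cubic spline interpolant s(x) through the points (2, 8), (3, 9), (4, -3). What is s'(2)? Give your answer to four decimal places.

Put m_i = s'' at the i-th knot. Here h = (1, 1) and Δ = (1, -12), so the interior equations h_(i-1)·m_(i-1) + 2(h_(i-1)+h_i)·m_i + h_i·m_(i+1) = 6(Δ_i − Δ_(i-1)) read
  1·m_0 + 4·m_1 + 1·m_2 = 6(Δ_1 - Δ_0) = -78
Natural end conditions: m_0 = m_2 = 0.
Solving the tridiagonal system: m_0 = 0, m_1 = -39/2, m_2 = 0.
On [2, 3], s'(x) = b_0 + 2c_0·(x - 2) + 3d_0·(x - 2)² with b_0 = Δ_0 - h_0(2m_0 + m_1)/6 = 17/4, c_0 = m_0/2 = 0, d_0 = (m_1 - m_0)/(6h_0) = -13/4. So s'(2) = 17/4.

4.2500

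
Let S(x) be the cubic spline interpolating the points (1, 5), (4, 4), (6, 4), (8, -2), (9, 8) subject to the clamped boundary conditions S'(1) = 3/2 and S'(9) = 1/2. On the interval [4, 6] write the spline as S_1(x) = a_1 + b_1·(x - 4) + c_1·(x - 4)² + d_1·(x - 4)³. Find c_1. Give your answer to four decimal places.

1.4528

Let M_i = S''(x_i). Step sizes h_i = 3, 2, 2, 1; slopes of the chords Δ_i = (y_(i+1) - y_i)/h_i = -1/3, 0, -3, 10.
  3·M_0 + 10·M_1 + 2·M_2 = 6(Δ_1 - Δ_0) = 2
  2·M_1 + 8·M_2 + 2·M_3 = 6(Δ_2 - Δ_1) = -18
  2·M_2 + 6·M_3 + 1·M_4 = 6(Δ_3 - Δ_2) = 78
Clamped end conditions give two more equations: 2h_0·M_0 + h_0·M_1 = 6(Δ_0 - S'(1)) = -11 and h_3·M_3 + 2h_3·M_4 = 6(S'(9) - Δ_3) = -57.
Hence M_0 = -1045/318, M_1 = 154/53, M_2 = -1823/212, M_3 = 1192/53, M_4 = -4213/106.
On [4, 6], with S_1(x) = a_1 + b_1·(x - 4) + c_1·(x - 4)² + d_1·(x - 4)³: c_1 = M_1/2 = 77/53, d_1 = (M_2 - M_1)/(6h_1) = -813/848, b_1 = Δ_1 - h_1(2M_1 + M_2)/6 = 197/212.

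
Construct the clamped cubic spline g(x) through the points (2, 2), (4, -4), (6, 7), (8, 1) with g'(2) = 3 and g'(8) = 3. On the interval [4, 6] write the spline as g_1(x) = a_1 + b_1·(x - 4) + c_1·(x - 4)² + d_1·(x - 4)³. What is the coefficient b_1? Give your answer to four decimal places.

0.9000

With M_i denoting the second derivative at x_i, h_i = 2, 2, 2, and Δ_i = (y_(i+1) − y_i)/h_i = -3, 11/2, -3:
  2·M_0 + 8·M_1 + 2·M_2 = 6(Δ_1 - Δ_0) = 51
  2·M_1 + 8·M_2 + 2·M_3 = 6(Δ_2 - Δ_1) = -51
Clamped end conditions give two more equations: 2h_0·M_0 + h_0·M_1 = 6(Δ_0 - g'(2)) = -36 and h_2·M_2 + 2h_2·M_3 = 6(g'(8) - Δ_2) = 36.
Forward elimination and back-substitution give M_0 = -159/10, M_1 = 69/5, M_2 = -69/5, M_3 = 159/10.
On [4, 6], with g_1(x) = a_1 + b_1·(x - 4) + c_1·(x - 4)² + d_1·(x - 4)³: c_1 = M_1/2 = 69/10, d_1 = (M_2 - M_1)/(6h_1) = -23/10, b_1 = Δ_1 - h_1(2M_1 + M_2)/6 = 9/10.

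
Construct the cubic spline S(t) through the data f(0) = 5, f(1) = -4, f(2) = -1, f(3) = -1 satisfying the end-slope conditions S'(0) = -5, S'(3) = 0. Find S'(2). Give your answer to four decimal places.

Let M_i = S''(x_i). Step sizes h_i = 1, 1, 1; slopes of the chords Δ_i = (y_(i+1) - y_i)/h_i = -9, 3, 0.
  1·M_0 + 4·M_1 + 1·M_2 = 6(Δ_1 - Δ_0) = 72
  1·M_1 + 4·M_2 + 1·M_3 = 6(Δ_2 - Δ_1) = -18
Clamped end conditions give two more equations: 2h_0·M_0 + h_0·M_1 = 6(Δ_0 - S'(0)) = -24 and h_2·M_2 + 2h_2·M_3 = 6(S'(3) - Δ_2) = 0.
Hence M_0 = -388/15, M_1 = 416/15, M_2 = -196/15, M_3 = 98/15.
On [2, 3], S'(t) = b_2 + 2c_2·(t - 2) + 3d_2·(t - 2)² with b_2 = Δ_2 - h_2(2M_2 + M_3)/6 = 49/15, c_2 = M_2/2 = -98/15, d_2 = (M_3 - M_2)/(6h_2) = 49/15. So S'(2) = 49/15.

3.2667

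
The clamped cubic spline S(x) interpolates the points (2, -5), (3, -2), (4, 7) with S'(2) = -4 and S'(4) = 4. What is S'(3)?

9

Write σ_i for S''(x_i). With h_i = 1, 1 and divided differences Δ_i = 3, 9, the continuity of S' gives the tridiagonal system
  1·σ_0 + 4·σ_1 + 1·σ_2 = 6(Δ_1 - Δ_0) = 36
Clamped end conditions give two more equations: 2h_0·σ_0 + h_0·σ_1 = 6(Δ_0 - S'(2)) = 42 and h_1·σ_1 + 2h_1·σ_2 = 6(S'(4) - Δ_1) = -30.
Solving the tridiagonal system: σ_0 = 16, σ_1 = 10, σ_2 = -20.
On [3, 4], S'(x) = b_1 + 2c_1·(x - 3) + 3d_1·(x - 3)² with b_1 = Δ_1 - h_1(2σ_1 + σ_2)/6 = 9, c_1 = σ_1/2 = 5, d_1 = (σ_2 - σ_1)/(6h_1) = -5. So S'(3) = 9.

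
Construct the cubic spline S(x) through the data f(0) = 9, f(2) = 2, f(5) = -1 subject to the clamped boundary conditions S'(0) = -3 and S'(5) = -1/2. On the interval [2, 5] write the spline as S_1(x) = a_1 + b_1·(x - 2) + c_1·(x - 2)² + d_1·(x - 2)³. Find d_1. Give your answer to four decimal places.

-0.1389

With σ_i denoting the second derivative at x_i, h_i = 2, 3, and Δ_i = (y_(i+1) − y_i)/h_i = -7/2, -1:
  2·σ_0 + 10·σ_1 + 3·σ_2 = 6(Δ_1 - Δ_0) = 15
Clamped end conditions give two more equations: 2h_0·σ_0 + h_0·σ_1 = 6(Δ_0 - S'(0)) = -3 and h_1·σ_1 + 2h_1·σ_2 = 6(S'(5) - Δ_1) = 3.
Solving the tridiagonal system: σ_0 = -7/4, σ_1 = 2, σ_2 = -1/2.
On [2, 5], with S_1(x) = a_1 + b_1·(x - 2) + c_1·(x - 2)² + d_1·(x - 2)³: c_1 = σ_1/2 = 1, d_1 = (σ_2 - σ_1)/(6h_1) = -5/36, b_1 = Δ_1 - h_1(2σ_1 + σ_2)/6 = -11/4.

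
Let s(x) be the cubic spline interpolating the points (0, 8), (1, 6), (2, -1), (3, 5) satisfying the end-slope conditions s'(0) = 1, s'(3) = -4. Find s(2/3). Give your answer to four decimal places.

Let m_i = s''(x_i). Step sizes h_i = 1, 1, 1; slopes of the chords Δ_i = (y_(i+1) - y_i)/h_i = -2, -7, 6.
  1·m_0 + 4·m_1 + 1·m_2 = 6(Δ_1 - Δ_0) = -30
  1·m_1 + 4·m_2 + 1·m_3 = 6(Δ_2 - Δ_1) = 78
Clamped end conditions give two more equations: 2h_0·m_0 + h_0·m_1 = 6(Δ_0 - s'(0)) = -18 and h_2·m_2 + 2h_2·m_3 = 6(s'(3) - Δ_2) = -60.
Hence m_0 = -14/15, m_1 = -242/15, m_2 = 532/15, m_3 = -716/15.
On [0, 1], s(x) = 8 + 1·x - 7/15·x² - 38/15·x³.
With x = 2/3: s(2/3) = 3122/405.

7.7086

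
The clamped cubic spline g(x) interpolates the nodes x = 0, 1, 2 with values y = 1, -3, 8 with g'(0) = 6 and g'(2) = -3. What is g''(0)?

With m_i denoting the second derivative at x_i, h_i = 1, 1, and Δ_i = (y_(i+1) − y_i)/h_i = -4, 11:
  1·m_0 + 4·m_1 + 1·m_2 = 6(Δ_1 - Δ_0) = 90
Clamped end conditions give two more equations: 2h_0·m_0 + h_0·m_1 = 6(Δ_0 - g'(0)) = -60 and h_1·m_1 + 2h_1·m_2 = 6(g'(2) - Δ_1) = -84.
Hence m_0 = -57, m_1 = 54, m_2 = -69.

-57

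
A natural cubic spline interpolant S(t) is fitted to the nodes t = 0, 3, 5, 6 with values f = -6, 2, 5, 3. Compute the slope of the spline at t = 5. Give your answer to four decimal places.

Write σ_i for S''(x_i). With h_i = 3, 2, 1 and divided differences Δ_i = 8/3, 3/2, -2, the continuity of S' gives the tridiagonal system
  3·σ_0 + 10·σ_1 + 2·σ_2 = 6(Δ_1 - Δ_0) = -7
  2·σ_1 + 6·σ_2 + 1·σ_3 = 6(Δ_2 - Δ_1) = -21
Natural end conditions: σ_0 = σ_3 = 0.
Solving: σ_0 = 0, σ_1 = 0, σ_2 = -7/2, σ_3 = 0.
On [5, 6], S'(t) = b_2 + 2c_2·(t - 5) + 3d_2·(t - 5)² with b_2 = Δ_2 - h_2(2σ_2 + σ_3)/6 = -5/6, c_2 = σ_2/2 = -7/4, d_2 = (σ_3 - σ_2)/(6h_2) = 7/12. So S'(5) = -5/6.

-0.8333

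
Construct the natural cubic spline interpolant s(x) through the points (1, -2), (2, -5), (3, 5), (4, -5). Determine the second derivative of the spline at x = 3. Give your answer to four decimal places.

-37.2000

Write M_i for s''(x_i). With h_i = 1, 1, 1 and divided differences Δ_i = -3, 10, -10, the continuity of s' gives the tridiagonal system
  1·M_0 + 4·M_1 + 1·M_2 = 6(Δ_1 - Δ_0) = 78
  1·M_1 + 4·M_2 + 1·M_3 = 6(Δ_2 - Δ_1) = -120
Natural end conditions: M_0 = M_3 = 0.
Solving the tridiagonal system: M_0 = 0, M_1 = 144/5, M_2 = -186/5, M_3 = 0.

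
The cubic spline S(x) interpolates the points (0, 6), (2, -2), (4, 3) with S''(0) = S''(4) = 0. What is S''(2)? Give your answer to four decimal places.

4.8750

Let m_i = S''(x_i). Step sizes h_i = 2, 2; slopes of the chords Δ_i = (y_(i+1) - y_i)/h_i = -4, 5/2.
  2·m_0 + 8·m_1 + 2·m_2 = 6(Δ_1 - Δ_0) = 39
Natural end conditions: m_0 = m_2 = 0.
Solving: m_0 = 0, m_1 = 39/8, m_2 = 0.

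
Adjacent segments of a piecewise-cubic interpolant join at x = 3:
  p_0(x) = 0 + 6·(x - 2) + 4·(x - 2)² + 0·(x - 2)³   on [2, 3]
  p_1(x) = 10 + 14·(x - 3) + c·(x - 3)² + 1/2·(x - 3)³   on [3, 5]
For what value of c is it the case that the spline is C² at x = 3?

p_0''(x) = 8 + 0·(x - 2), so p_0''(3) = 8. On the right, p_1''(3) = 2c, so c = 4.

4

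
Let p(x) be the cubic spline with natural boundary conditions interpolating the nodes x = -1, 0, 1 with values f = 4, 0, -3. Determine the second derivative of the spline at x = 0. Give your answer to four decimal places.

1.5000

Put σ_i = p'' at the i-th knot. Here h = (1, 1) and Δ = (-4, -3), so the interior equations h_(i-1)·σ_(i-1) + 2(h_(i-1)+h_i)·σ_i + h_i·σ_(i+1) = 6(Δ_i − Δ_(i-1)) read
  1·σ_0 + 4·σ_1 + 1·σ_2 = 6(Δ_1 - Δ_0) = 6
Natural end conditions: σ_0 = σ_2 = 0.
Forward elimination and back-substitution give σ_0 = 0, σ_1 = 3/2, σ_2 = 0.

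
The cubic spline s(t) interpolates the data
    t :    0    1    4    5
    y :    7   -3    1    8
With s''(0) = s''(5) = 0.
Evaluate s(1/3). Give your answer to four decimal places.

Write σ_i for s''(x_i). With h_i = 1, 3, 1 and divided differences Δ_i = -10, 4/3, 7, the continuity of s' gives the tridiagonal system
  1·σ_0 + 8·σ_1 + 3·σ_2 = 6(Δ_1 - Δ_0) = 68
  3·σ_1 + 8·σ_2 + 1·σ_3 = 6(Δ_2 - Δ_1) = 34
Natural end conditions: σ_0 = σ_3 = 0.
Forward elimination and back-substitution give σ_0 = 0, σ_1 = 442/55, σ_2 = 68/55, σ_3 = 0.
On [0, 1], s(t) = 7 - 1871/165·t + 0·t² + 221/165·t³.
With t = 1/3: s(1/3) = 14567/4455.

3.2698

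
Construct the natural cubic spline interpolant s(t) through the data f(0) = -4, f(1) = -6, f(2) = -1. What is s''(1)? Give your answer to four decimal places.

With m_i denoting the second derivative at x_i, h_i = 1, 1, and Δ_i = (y_(i+1) − y_i)/h_i = -2, 5:
  1·m_0 + 4·m_1 + 1·m_2 = 6(Δ_1 - Δ_0) = 42
Natural end conditions: m_0 = m_2 = 0.
Solving: m_0 = 0, m_1 = 21/2, m_2 = 0.

10.5000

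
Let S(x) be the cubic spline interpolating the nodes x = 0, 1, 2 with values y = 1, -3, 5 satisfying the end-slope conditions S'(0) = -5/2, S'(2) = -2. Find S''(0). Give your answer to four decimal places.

-22.2500

Let σ_i = S''(x_i). Step sizes h_i = 1, 1; slopes of the chords Δ_i = (y_(i+1) - y_i)/h_i = -4, 8.
  1·σ_0 + 4·σ_1 + 1·σ_2 = 6(Δ_1 - Δ_0) = 72
Clamped end conditions give two more equations: 2h_0·σ_0 + h_0·σ_1 = 6(Δ_0 - S'(0)) = -9 and h_1·σ_1 + 2h_1·σ_2 = 6(S'(2) - Δ_1) = -60.
Solving: σ_0 = -89/4, σ_1 = 71/2, σ_2 = -191/4.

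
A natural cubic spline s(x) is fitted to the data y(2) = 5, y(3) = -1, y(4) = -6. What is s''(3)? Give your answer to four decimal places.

Write M_i for s''(x_i). With h_i = 1, 1 and divided differences Δ_i = -6, -5, the continuity of s' gives the tridiagonal system
  1·M_0 + 4·M_1 + 1·M_2 = 6(Δ_1 - Δ_0) = 6
Natural end conditions: M_0 = M_2 = 0.
Solving: M_0 = 0, M_1 = 3/2, M_2 = 0.

1.5000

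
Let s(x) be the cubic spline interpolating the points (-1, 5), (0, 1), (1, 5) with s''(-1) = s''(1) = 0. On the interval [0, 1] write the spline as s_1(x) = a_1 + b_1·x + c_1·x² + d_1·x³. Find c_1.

Put M_i = s'' at the i-th knot. Here h = (1, 1) and Δ = (-4, 4), so the interior equations h_(i-1)·M_(i-1) + 2(h_(i-1)+h_i)·M_i + h_i·M_(i+1) = 6(Δ_i − Δ_(i-1)) read
  1·M_0 + 4·M_1 + 1·M_2 = 6(Δ_1 - Δ_0) = 48
Natural end conditions: M_0 = M_2 = 0.
Forward elimination and back-substitution give M_0 = 0, M_1 = 12, M_2 = 0.
On [0, 1], with s_1(x) = a_1 + b_1·x + c_1·x² + d_1·x³: c_1 = M_1/2 = 6, d_1 = (M_2 - M_1)/(6h_1) = -2, b_1 = Δ_1 - h_1(2M_1 + M_2)/6 = 0.

6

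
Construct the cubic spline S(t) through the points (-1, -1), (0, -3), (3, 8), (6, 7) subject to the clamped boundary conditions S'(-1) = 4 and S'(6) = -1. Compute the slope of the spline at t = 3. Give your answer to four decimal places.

Put M_i = S'' at the i-th knot. Here h = (1, 3, 3) and Δ = (-2, 11/3, -1/3), so the interior equations h_(i-1)·M_(i-1) + 2(h_(i-1)+h_i)·M_i + h_i·M_(i+1) = 6(Δ_i − Δ_(i-1)) read
  1·M_0 + 8·M_1 + 3·M_2 = 6(Δ_1 - Δ_0) = 34
  3·M_1 + 12·M_2 + 3·M_3 = 6(Δ_2 - Δ_1) = -24
Clamped end conditions give two more equations: 2h_0·M_0 + h_0·M_1 = 6(Δ_0 - S'(-1)) = -36 and h_2·M_2 + 2h_2·M_3 = 6(S'(6) - Δ_2) = -4.
Forward elimination and back-substitution give M_0 = -694/31, M_1 = 272/31, M_2 = -428/93, M_3 = 152/93.
On [3, 6], S'(t) = b_2 + 2c_2·(t - 3) + 3d_2·(t - 3)² with b_2 = Δ_2 - h_2(2M_2 + M_3)/6 = 107/31, c_2 = M_2/2 = -214/93, d_2 = (M_3 - M_2)/(6h_2) = 290/837. So S'(3) = 107/31.

3.4516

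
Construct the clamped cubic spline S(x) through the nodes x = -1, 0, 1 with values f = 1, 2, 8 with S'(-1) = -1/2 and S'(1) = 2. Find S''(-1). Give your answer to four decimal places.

-1.7500

Write m_i for S''(x_i). With h_i = 1, 1 and divided differences Δ_i = 1, 6, the continuity of S' gives the tridiagonal system
  1·m_0 + 4·m_1 + 1·m_2 = 6(Δ_1 - Δ_0) = 30
Clamped end conditions give two more equations: 2h_0·m_0 + h_0·m_1 = 6(Δ_0 - S'(-1)) = 9 and h_1·m_1 + 2h_1·m_2 = 6(S'(1) - Δ_1) = -24.
Hence m_0 = -7/4, m_1 = 25/2, m_2 = -73/4.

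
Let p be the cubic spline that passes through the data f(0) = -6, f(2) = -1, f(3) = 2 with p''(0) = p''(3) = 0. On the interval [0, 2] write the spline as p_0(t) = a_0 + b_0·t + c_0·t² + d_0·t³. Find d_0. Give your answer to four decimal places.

Write M_i for p''(x_i). With h_i = 2, 1 and divided differences Δ_i = 5/2, 3, the continuity of p' gives the tridiagonal system
  2·M_0 + 6·M_1 + 1·M_2 = 6(Δ_1 - Δ_0) = 3
Natural end conditions: M_0 = M_2 = 0.
Solving the tridiagonal system: M_0 = 0, M_1 = 1/2, M_2 = 0.
On [0, 2], with p_0(t) = a_0 + b_0·t + c_0·t² + d_0·t³: c_0 = M_0/2 = 0, d_0 = (M_1 - M_0)/(6h_0) = 1/24, b_0 = Δ_0 - h_0(2M_0 + M_1)/6 = 7/3.

0.0417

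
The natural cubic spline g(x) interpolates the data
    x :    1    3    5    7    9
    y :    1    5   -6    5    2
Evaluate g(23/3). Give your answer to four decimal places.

6.0701

Let M_i = g''(x_i). Step sizes h_i = 2, 2, 2, 2; slopes of the chords Δ_i = (y_(i+1) - y_i)/h_i = 2, -11/2, 11/2, -3/2.
  2·M_0 + 8·M_1 + 2·M_2 = 6(Δ_1 - Δ_0) = -45
  2·M_1 + 8·M_2 + 2·M_3 = 6(Δ_2 - Δ_1) = 66
  2·M_2 + 8·M_3 + 2·M_4 = 6(Δ_3 - Δ_2) = -42
Natural end conditions: M_0 = M_4 = 0.
Hence M_0 = 0, M_1 = -981/112, M_2 = 351/28, M_3 = -939/112, M_4 = 0.
On [7, 9], g(x) = 5 + 229/56·(x - 7) - 939/224·(x - 7)² + 313/448·(x - 7)³.
With (x - 7) = 2/3: g(23/3) = 4589/756.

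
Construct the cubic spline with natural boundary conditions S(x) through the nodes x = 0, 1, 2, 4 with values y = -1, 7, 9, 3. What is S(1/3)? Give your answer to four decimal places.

2.0660

Let M_i = S''(x_i). Step sizes h_i = 1, 1, 2; slopes of the chords Δ_i = (y_(i+1) - y_i)/h_i = 8, 2, -3.
  1·M_0 + 4·M_1 + 1·M_2 = 6(Δ_1 - Δ_0) = -36
  1·M_1 + 6·M_2 + 2·M_3 = 6(Δ_2 - Δ_1) = -30
Natural end conditions: M_0 = M_3 = 0.
Hence M_0 = 0, M_1 = -186/23, M_2 = -84/23, M_3 = 0.
On [0, 1], S(x) = -1 + 215/23·x + 0·x² - 31/23·x³.
With x = 1/3: S(1/3) = 1283/621.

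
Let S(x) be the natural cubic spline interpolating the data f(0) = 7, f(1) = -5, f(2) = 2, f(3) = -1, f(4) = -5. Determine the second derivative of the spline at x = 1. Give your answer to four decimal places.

34.7143

With M_i denoting the second derivative at x_i, h_i = 1, 1, 1, 1, and Δ_i = (y_(i+1) − y_i)/h_i = -12, 7, -3, -4:
  1·M_0 + 4·M_1 + 1·M_2 = 6(Δ_1 - Δ_0) = 114
  1·M_1 + 4·M_2 + 1·M_3 = 6(Δ_2 - Δ_1) = -60
  1·M_2 + 4·M_3 + 1·M_4 = 6(Δ_3 - Δ_2) = -6
Natural end conditions: M_0 = M_4 = 0.
Forward elimination and back-substitution give M_0 = 0, M_1 = 243/7, M_2 = -174/7, M_3 = 33/7, M_4 = 0.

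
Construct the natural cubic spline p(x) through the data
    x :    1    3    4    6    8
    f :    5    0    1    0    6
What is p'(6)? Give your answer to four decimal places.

0.6953

Put m_i = p'' at the i-th knot. Here h = (2, 1, 2, 2) and Δ = (-5/2, 1, -1/2, 3), so the interior equations h_(i-1)·m_(i-1) + 2(h_(i-1)+h_i)·m_i + h_i·m_(i+1) = 6(Δ_i − Δ_(i-1)) read
  2·m_0 + 6·m_1 + 1·m_2 = 6(Δ_1 - Δ_0) = 21
  1·m_1 + 6·m_2 + 2·m_3 = 6(Δ_2 - Δ_1) = -9
  2·m_2 + 8·m_3 + 2·m_4 = 6(Δ_3 - Δ_2) = 21
Natural end conditions: m_0 = m_4 = 0.
Forward elimination and back-substitution give m_0 = 0, m_1 = 519/128, m_2 = -213/64, m_3 = 885/256, m_4 = 0.
On [6, 8], p'(x) = b_3 + 2c_3·(x - 6) + 3d_3·(x - 6)² with b_3 = Δ_3 - h_3(2m_3 + m_4)/6 = 89/128, c_3 = m_3/2 = 885/512, d_3 = (m_4 - m_3)/(6h_3) = -295/1024. So p'(6) = 89/128.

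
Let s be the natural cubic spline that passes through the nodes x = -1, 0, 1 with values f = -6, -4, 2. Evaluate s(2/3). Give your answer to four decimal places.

Write σ_i for s''(x_i). With h_i = 1, 1 and divided differences Δ_i = 2, 6, the continuity of s' gives the tridiagonal system
  1·σ_0 + 4·σ_1 + 1·σ_2 = 6(Δ_1 - Δ_0) = 24
Natural end conditions: σ_0 = σ_2 = 0.
Solving: σ_0 = 0, σ_1 = 6, σ_2 = 0.
On [0, 1], s(x) = -4 + 4·x + 3·x² - 1·x³.
With x = 2/3: s(2/3) = -8/27.

-0.2963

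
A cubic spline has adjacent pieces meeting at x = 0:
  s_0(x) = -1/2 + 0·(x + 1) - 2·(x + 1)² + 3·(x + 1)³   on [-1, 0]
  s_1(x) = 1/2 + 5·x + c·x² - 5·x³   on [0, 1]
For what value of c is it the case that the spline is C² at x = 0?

s_0''(x) = -4 + 18·(x + 1), so s_0''(0) = 14. On the right, s_1''(0) = 2c, so c = 7.

7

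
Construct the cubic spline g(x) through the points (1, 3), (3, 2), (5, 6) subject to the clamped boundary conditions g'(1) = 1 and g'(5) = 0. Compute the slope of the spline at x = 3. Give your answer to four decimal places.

Write m_i for g''(x_i). With h_i = 2, 2 and divided differences Δ_i = -1/2, 2, the continuity of g' gives the tridiagonal system
  2·m_0 + 8·m_1 + 2·m_2 = 6(Δ_1 - Δ_0) = 15
Clamped end conditions give two more equations: 2h_0·m_0 + h_0·m_1 = 6(Δ_0 - g'(1)) = -9 and h_1·m_1 + 2h_1·m_2 = 6(g'(5) - Δ_1) = -12.
Hence m_0 = -35/8, m_1 = 17/4, m_2 = -41/8.
On [3, 5], g'(x) = b_1 + 2c_1·(x - 3) + 3d_1·(x - 3)² with b_1 = Δ_1 - h_1(2m_1 + m_2)/6 = 7/8, c_1 = m_1/2 = 17/8, d_1 = (m_2 - m_1)/(6h_1) = -25/32. So g'(3) = 7/8.

0.8750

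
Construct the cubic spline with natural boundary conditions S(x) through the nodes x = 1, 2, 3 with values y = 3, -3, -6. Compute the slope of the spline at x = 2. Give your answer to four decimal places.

-4.5000

Write M_i for S''(x_i). With h_i = 1, 1 and divided differences Δ_i = -6, -3, the continuity of S' gives the tridiagonal system
  1·M_0 + 4·M_1 + 1·M_2 = 6(Δ_1 - Δ_0) = 18
Natural end conditions: M_0 = M_2 = 0.
Solving the tridiagonal system: M_0 = 0, M_1 = 9/2, M_2 = 0.
On [2, 3], S'(x) = b_1 + 2c_1·(x - 2) + 3d_1·(x - 2)² with b_1 = Δ_1 - h_1(2M_1 + M_2)/6 = -9/2, c_1 = M_1/2 = 9/4, d_1 = (M_2 - M_1)/(6h_1) = -3/4. So S'(2) = -9/2.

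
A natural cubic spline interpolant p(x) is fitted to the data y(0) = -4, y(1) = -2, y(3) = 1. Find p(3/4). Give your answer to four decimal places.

-2.4727

Write m_i for p''(x_i). With h_i = 1, 2 and divided differences Δ_i = 2, 3/2, the continuity of p' gives the tridiagonal system
  1·m_0 + 6·m_1 + 2·m_2 = 6(Δ_1 - Δ_0) = -3
Natural end conditions: m_0 = m_2 = 0.
Hence m_0 = 0, m_1 = -1/2, m_2 = 0.
On [0, 1], p(x) = -4 + 25/12·x + 0·x² - 1/12·x³.
With x = 3/4: p(3/4) = -633/256.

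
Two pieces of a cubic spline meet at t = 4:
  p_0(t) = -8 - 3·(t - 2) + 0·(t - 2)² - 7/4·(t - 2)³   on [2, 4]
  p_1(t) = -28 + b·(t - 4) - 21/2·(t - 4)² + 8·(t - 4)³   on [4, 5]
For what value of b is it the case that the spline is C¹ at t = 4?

-24

p_0'(t) = -3 + 0·(t - 2) - 21/4·(t - 2)², so p_0'(4) = -24. On the right, p_1'(4) = b, so b = -24.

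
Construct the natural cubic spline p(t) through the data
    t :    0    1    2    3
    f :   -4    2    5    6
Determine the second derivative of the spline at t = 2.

Put M_i = p'' at the i-th knot. Here h = (1, 1, 1) and Δ = (6, 3, 1), so the interior equations h_(i-1)·M_(i-1) + 2(h_(i-1)+h_i)·M_i + h_i·M_(i+1) = 6(Δ_i − Δ_(i-1)) read
  1·M_0 + 4·M_1 + 1·M_2 = 6(Δ_1 - Δ_0) = -18
  1·M_1 + 4·M_2 + 1·M_3 = 6(Δ_2 - Δ_1) = -12
Natural end conditions: M_0 = M_3 = 0.
Forward elimination and back-substitution give M_0 = 0, M_1 = -4, M_2 = -2, M_3 = 0.

-2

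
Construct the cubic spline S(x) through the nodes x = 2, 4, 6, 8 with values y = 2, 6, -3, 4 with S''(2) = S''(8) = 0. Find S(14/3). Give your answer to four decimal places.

3.1580

Write σ_i for S''(x_i). With h_i = 2, 2, 2 and divided differences Δ_i = 2, -9/2, 7/2, the continuity of S' gives the tridiagonal system
  2·σ_0 + 8·σ_1 + 2·σ_2 = 6(Δ_1 - Δ_0) = -39
  2·σ_1 + 8·σ_2 + 2·σ_3 = 6(Δ_2 - Δ_1) = 48
Natural end conditions: σ_0 = σ_3 = 0.
Solving the tridiagonal system: σ_0 = 0, σ_1 = -34/5, σ_2 = 77/10, σ_3 = 0.
On [4, 6], S(x) = 6 - 38/15·(x - 4) - 17/5·(x - 4)² + 29/24·(x - 4)³.
With (x - 4) = 2/3: S(14/3) = 1279/405.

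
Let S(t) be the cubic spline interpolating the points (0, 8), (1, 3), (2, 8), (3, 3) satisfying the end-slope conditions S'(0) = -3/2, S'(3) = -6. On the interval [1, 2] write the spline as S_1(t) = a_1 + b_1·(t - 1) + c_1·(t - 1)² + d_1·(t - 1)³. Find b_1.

0

Let σ_i = S''(x_i). Step sizes h_i = 1, 1, 1; slopes of the chords Δ_i = (y_(i+1) - y_i)/h_i = -5, 5, -5.
  1·σ_0 + 4·σ_1 + 1·σ_2 = 6(Δ_1 - Δ_0) = 60
  1·σ_1 + 4·σ_2 + 1·σ_3 = 6(Δ_2 - Δ_1) = -60
Clamped end conditions give two more equations: 2h_0·σ_0 + h_0·σ_1 = 6(Δ_0 - S'(0)) = -21 and h_2·σ_2 + 2h_2·σ_3 = 6(S'(3) - Δ_2) = -6.
Hence σ_0 = -24, σ_1 = 27, σ_2 = -24, σ_3 = 9.
On [1, 2], with S_1(t) = a_1 + b_1·(t - 1) + c_1·(t - 1)² + d_1·(t - 1)³: c_1 = σ_1/2 = 27/2, d_1 = (σ_2 - σ_1)/(6h_1) = -17/2, b_1 = Δ_1 - h_1(2σ_1 + σ_2)/6 = 0.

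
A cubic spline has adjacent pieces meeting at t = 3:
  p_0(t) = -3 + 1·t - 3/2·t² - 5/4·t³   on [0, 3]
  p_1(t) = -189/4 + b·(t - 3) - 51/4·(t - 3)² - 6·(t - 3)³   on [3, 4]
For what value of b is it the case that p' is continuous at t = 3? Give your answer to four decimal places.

-41.7500

p_0'(t) = 1 - 3·t - 15/4·t², so p_0'(3) = -167/4. On the right, p_1'(3) = b, so b = -167/4.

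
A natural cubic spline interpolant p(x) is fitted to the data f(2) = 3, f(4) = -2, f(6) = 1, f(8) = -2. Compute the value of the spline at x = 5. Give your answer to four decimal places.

Put m_i = p'' at the i-th knot. Here h = (2, 2, 2) and Δ = (-5/2, 3/2, -3/2), so the interior equations h_(i-1)·m_(i-1) + 2(h_(i-1)+h_i)·m_i + h_i·m_(i+1) = 6(Δ_i − Δ_(i-1)) read
  2·m_0 + 8·m_1 + 2·m_2 = 6(Δ_1 - Δ_0) = 24
  2·m_1 + 8·m_2 + 2·m_3 = 6(Δ_2 - Δ_1) = -18
Natural end conditions: m_0 = m_3 = 0.
Solving: m_0 = 0, m_1 = 19/5, m_2 = -16/5, m_3 = 0.
On [4, 6], p(x) = -2 + 1/30·(x - 4) + 19/10·(x - 4)² - 7/12·(x - 4)³.
With (x - 4) = 1: p(5) = -13/20.

-0.6500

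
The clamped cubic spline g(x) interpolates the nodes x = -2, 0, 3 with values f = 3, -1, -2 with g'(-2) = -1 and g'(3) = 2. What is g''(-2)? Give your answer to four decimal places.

Let m_i = g''(x_i). Step sizes h_i = 2, 3; slopes of the chords Δ_i = (y_(i+1) - y_i)/h_i = -2, -1/3.
  2·m_0 + 10·m_1 + 3·m_2 = 6(Δ_1 - Δ_0) = 10
Clamped end conditions give two more equations: 2h_0·m_0 + h_0·m_1 = 6(Δ_0 - g'(-2)) = -6 and h_1·m_1 + 2h_1·m_2 = 6(g'(3) - Δ_1) = 14.
Hence m_0 = -19/10, m_1 = 4/5, m_2 = 29/15.

-1.9000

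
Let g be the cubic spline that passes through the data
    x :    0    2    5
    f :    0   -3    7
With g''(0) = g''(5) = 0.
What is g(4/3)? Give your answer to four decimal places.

-2.7160

Let M_i = g''(x_i). Step sizes h_i = 2, 3; slopes of the chords Δ_i = (y_(i+1) - y_i)/h_i = -3/2, 10/3.
  2·M_0 + 10·M_1 + 3·M_2 = 6(Δ_1 - Δ_0) = 29
Natural end conditions: M_0 = M_2 = 0.
Solving: M_0 = 0, M_1 = 29/10, M_2 = 0.
On [0, 2], g(x) = 0 - 37/15·x + 0·x² + 29/120·x³.
With x = 4/3: g(4/3) = -220/81.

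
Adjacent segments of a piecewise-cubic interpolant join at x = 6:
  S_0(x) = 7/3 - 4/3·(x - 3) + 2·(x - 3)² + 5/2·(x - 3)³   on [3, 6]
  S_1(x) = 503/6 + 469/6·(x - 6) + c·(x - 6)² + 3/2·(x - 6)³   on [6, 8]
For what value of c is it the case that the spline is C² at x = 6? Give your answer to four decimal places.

S_0''(x) = 4 + 15·(x - 3), so S_0''(6) = 49. On the right, S_1''(6) = 2c, so c = 49/2.

24.5000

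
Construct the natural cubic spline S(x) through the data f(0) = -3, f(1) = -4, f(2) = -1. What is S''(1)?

With M_i denoting the second derivative at x_i, h_i = 1, 1, and Δ_i = (y_(i+1) − y_i)/h_i = -1, 3:
  1·M_0 + 4·M_1 + 1·M_2 = 6(Δ_1 - Δ_0) = 24
Natural end conditions: M_0 = M_2 = 0.
Forward elimination and back-substitution give M_0 = 0, M_1 = 6, M_2 = 0.

6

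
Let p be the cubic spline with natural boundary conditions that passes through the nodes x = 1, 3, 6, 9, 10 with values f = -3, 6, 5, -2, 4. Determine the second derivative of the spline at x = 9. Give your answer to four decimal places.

Put M_i = p'' at the i-th knot. Here h = (2, 3, 3, 1) and Δ = (9/2, -1/3, -7/3, 6), so the interior equations h_(i-1)·M_(i-1) + 2(h_(i-1)+h_i)·M_i + h_i·M_(i+1) = 6(Δ_i − Δ_(i-1)) read
  2·M_0 + 10·M_1 + 3·M_2 = 6(Δ_1 - Δ_0) = -29
  3·M_1 + 12·M_2 + 3·M_3 = 6(Δ_2 - Δ_1) = -12
  3·M_2 + 8·M_3 + 1·M_4 = 6(Δ_3 - Δ_2) = 50
Natural end conditions: M_0 = M_4 = 0.
Forward elimination and back-substitution give M_0 = 0, M_1 = -85/38, M_2 = -42/19, M_3 = 269/38, M_4 = 0.

7.0789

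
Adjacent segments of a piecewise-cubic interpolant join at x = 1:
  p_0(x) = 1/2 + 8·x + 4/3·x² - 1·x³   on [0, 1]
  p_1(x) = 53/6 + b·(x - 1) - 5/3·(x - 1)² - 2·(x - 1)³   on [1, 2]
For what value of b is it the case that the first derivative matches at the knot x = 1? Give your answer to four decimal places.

7.6667

p_0'(x) = 8 + 8/3·x - 3·x², so p_0'(1) = 23/3. On the right, p_1'(1) = b, so b = 23/3.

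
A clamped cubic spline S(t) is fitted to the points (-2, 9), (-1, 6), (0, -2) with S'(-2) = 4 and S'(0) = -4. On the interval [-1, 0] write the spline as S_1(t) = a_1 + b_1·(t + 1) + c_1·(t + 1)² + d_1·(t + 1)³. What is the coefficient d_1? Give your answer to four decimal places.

3.7500

Let σ_i = S''(x_i). Step sizes h_i = 1, 1; slopes of the chords Δ_i = (y_(i+1) - y_i)/h_i = -3, -8.
  1·σ_0 + 4·σ_1 + 1·σ_2 = 6(Δ_1 - Δ_0) = -30
Clamped end conditions give two more equations: 2h_0·σ_0 + h_0·σ_1 = 6(Δ_0 - S'(-2)) = -42 and h_1·σ_1 + 2h_1·σ_2 = 6(S'(0) - Δ_1) = 24.
Solving: σ_0 = -35/2, σ_1 = -7, σ_2 = 31/2.
On [-1, 0], with S_1(t) = a_1 + b_1·(t + 1) + c_1·(t + 1)² + d_1·(t + 1)³: c_1 = σ_1/2 = -7/2, d_1 = (σ_2 - σ_1)/(6h_1) = 15/4, b_1 = Δ_1 - h_1(2σ_1 + σ_2)/6 = -33/4.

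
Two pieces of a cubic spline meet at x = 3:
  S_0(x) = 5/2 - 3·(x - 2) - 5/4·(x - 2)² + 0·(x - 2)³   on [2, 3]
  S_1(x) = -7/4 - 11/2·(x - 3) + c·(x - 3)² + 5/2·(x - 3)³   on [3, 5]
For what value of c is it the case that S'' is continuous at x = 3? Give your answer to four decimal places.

-1.2500

S_0''(x) = -5/2 + 0·(x - 2), so S_0''(3) = -5/2. On the right, S_1''(3) = 2c, so c = -5/4.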